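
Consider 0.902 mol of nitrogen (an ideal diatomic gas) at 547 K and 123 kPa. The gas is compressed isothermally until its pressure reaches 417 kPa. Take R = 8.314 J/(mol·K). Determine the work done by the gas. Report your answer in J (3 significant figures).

W ≈ -5010 J

Isothermal process: W = nRT ln(V₂/V₁) = nRT ln(P₁/P₂).
W = (0.902)(8.314)(547) × ln(123/417)
  = 4102 × ln(0.295) = 4102 × -1.221
W_by_gas = -5008 J.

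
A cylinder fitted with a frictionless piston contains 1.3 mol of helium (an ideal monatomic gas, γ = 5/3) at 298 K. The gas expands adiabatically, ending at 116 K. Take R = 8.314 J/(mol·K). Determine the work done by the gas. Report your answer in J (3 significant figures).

W ≈ 2950 J

Adiabatic ⇒ Q = 0, so W_by = −ΔU = nCᵥ(T₁ − T₂).
Cᵥ = 3R/2 = 12.47 J/(mol·K).
W = (1.3)(12.47)(298 − 116) = 2951 J.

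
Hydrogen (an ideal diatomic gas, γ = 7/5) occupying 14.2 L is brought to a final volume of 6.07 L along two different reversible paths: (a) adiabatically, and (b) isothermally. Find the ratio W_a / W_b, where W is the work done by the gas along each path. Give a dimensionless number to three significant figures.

W_a / W_b ≈ 1.19

Path (a) adiabatic: W = P₁V₁(1 − (V₁/V₂)^(γ−1))/(γ−1) → W_a/(P₁V₁) = -1.012.
Path (b) isothermal: W = P₁V₁ ln(V₂/V₁) → W_b/(P₁V₁) = -0.8499.
W_a / W_b = -1.012 / -0.8499 = 1.191.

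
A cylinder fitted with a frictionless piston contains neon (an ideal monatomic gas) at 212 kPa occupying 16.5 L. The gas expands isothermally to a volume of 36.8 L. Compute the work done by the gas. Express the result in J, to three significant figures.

W ≈ 2810 J

Isothermal: W = nRT ln(V₂/V₁) = P₁V₁ ln(V₂/V₁).
P₁V₁ = (212 kPa)(16.5 L) = 3498 J.
W = 3498 × ln(36.8/16.5) = 3498 × 0.8021
W_by_gas = 2806 J.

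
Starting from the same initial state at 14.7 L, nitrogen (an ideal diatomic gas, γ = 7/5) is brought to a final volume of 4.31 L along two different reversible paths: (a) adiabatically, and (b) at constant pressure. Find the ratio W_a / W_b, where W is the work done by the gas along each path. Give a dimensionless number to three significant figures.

Path (a) adiabatic: W = P₁V₁(1 − (V₁/V₂)^(γ−1))/(γ−1) → W_a/(P₁V₁) = -1.584.
Path (b) isobaric: W = P₁(V₂ − V₁) → W_b/(P₁V₁) = -0.7068.
W_a / W_b = -1.584 / -0.7068 = 2.241.

W_a / W_b ≈ 2.24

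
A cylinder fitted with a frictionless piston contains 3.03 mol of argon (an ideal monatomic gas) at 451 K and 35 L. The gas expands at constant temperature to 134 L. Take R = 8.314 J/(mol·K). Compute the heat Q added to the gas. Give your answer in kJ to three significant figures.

Isothermal ⇒ ΔU = 0, so Q = W = nRT ln(V₂/V₁).
Q = (3.03)(8.314)(451) ln(134/35) = 11361 × 1.342 = 15252 J.

Q ≈ 15.3 kJ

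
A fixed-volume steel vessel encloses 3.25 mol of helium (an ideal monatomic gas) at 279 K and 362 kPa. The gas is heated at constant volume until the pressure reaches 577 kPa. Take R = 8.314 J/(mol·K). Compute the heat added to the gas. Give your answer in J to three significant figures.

Q ≈ 6720 J

Constant volume ⇒ W = 0, so Q = ΔU = nCᵥΔT with Cᵥ = 3R/2 = 12.47 J/(mol·K).
At constant V, T₂/T₁ = P₂/P₁ ⇒ ΔT = T₁(P₂/P₁ − 1) = 279·(577/362 − 1) = 165.7 K.
ΔU = (3.25)(12.47)(165.7) = 6716 J.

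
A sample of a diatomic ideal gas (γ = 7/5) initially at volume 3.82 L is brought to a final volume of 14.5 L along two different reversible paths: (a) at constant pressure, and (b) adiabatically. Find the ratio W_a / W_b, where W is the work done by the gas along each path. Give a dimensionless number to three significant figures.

Path (a) isobaric: W = P₁(V₂ − V₁) → W_a/(P₁V₁) = 2.796.
Path (b) adiabatic: W = P₁V₁(1 − (V₁/V₂)^(γ−1))/(γ−1) → W_b/(P₁V₁) = 1.034.
W_a / W_b = 2.796 / 1.034 = 2.705.

W_a / W_b ≈ 2.70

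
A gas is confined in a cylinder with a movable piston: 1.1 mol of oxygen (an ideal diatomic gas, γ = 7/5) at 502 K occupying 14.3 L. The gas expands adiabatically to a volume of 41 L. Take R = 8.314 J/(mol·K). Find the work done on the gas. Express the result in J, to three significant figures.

Adiabatic: TV^(γ−1) = const with γ = 7/5.
T₂ = T₁ (V₁/V₂)^(γ−1) = 502 × (14.3/41)^0.4 = 502 × 0.6562 = 329.4 K.
W_by = nCᵥ(T₁ − T₂) = (1.1)(20.79)(502 − 329.4) = 3946 J.
Work on gas = −W_by = -3946 J.

W ≈ -3950 J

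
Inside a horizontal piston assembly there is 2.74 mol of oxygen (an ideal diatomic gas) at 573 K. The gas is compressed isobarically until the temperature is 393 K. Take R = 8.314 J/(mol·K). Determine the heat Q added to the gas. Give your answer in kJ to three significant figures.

Q ≈ -14.4 kJ

Isobaric: W = nRΔT = (2.74)(8.314)(-180) = -4100 J.
ΔU = nCᵥΔT with Cᵥ = 5R/2: ΔU = (2.74)(20.79)(-180) = -10251 J.
Q = ΔU + W = -10251 − 4100 = -14352 J.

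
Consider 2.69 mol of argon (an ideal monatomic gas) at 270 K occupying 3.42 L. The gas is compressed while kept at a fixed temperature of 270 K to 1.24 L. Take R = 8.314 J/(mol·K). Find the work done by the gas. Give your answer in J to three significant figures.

Isothermal: W = nRT ln(V₂/V₁).
W = (2.69)(8.314)(270) × ln(1.24/3.42)
  = 6038 × -1.015
W_by_gas = -6126 J.

W ≈ -6130 J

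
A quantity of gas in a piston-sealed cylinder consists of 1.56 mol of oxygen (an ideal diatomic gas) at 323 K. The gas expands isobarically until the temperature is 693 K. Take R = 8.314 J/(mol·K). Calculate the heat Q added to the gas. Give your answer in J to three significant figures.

Isobaric: W = nRΔT = (1.56)(8.314)(370) = 4799 J.
ΔU = nCᵥΔT with Cᵥ = 5R/2: ΔU = (1.56)(20.79)(370) = 11997 J.
Q = ΔU + W = 11997 + 4799 = 16796 J.

Q ≈ 16800 J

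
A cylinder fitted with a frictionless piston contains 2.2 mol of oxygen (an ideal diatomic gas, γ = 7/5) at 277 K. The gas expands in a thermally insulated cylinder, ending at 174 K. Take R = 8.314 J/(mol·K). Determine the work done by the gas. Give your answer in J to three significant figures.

Adiabatic ⇒ Q = 0, so W_by = −ΔU = nCᵥ(T₁ − T₂).
Cᵥ = 5R/2 = 20.79 J/(mol·K).
W = (2.2)(20.79)(277 − 174) = 4710 J.

W ≈ 4710 J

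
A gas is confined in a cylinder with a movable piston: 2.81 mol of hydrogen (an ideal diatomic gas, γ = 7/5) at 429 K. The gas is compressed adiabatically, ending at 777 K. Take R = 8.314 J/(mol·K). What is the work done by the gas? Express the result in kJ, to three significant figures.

Adiabatic ⇒ Q = 0, so W_by = −ΔU = nCᵥ(T₁ − T₂).
Cᵥ = 5R/2 = 20.79 J/(mol·K).
W = (2.81)(20.79)(429 − 777) = -20325 J.

W ≈ -20.3 kJ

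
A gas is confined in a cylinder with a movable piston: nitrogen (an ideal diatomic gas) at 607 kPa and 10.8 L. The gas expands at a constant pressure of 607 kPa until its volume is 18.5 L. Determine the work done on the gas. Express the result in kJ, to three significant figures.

W ≈ -4.67 kJ

Isobaric: W = P ΔV.
W = (607 kPa)(18.5 − 10.8 L) = (607)(7.7) = 4674 J.
Work on gas = −W_by = -4674 J.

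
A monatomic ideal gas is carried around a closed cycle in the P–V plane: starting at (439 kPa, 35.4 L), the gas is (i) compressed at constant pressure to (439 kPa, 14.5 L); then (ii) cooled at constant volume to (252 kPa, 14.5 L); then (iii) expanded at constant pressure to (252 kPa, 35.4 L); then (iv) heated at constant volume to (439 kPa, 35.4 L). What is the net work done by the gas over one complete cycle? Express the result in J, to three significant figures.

W_net ≈ -3910 J

Constant-volume legs do no work.
W(i) = (439)(14.5 − 35.4) = -9175 J; W(iii) = (252)(35.4 − 14.5) = 5267 J.
W_net = -9175 + 5267 = -3908 J (the counter-clockwise enclosed area).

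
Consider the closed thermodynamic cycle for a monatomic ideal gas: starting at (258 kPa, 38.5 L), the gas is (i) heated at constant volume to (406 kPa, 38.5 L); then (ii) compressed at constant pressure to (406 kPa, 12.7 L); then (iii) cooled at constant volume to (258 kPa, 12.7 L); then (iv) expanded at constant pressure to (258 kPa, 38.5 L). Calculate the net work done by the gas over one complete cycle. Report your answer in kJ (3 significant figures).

W_net ≈ -3.82 kJ

Constant-volume legs do no work.
W(ii) = (406)(12.7 − 38.5) = -10475 J; W(iv) = (258)(38.5 − 12.7) = 6656 J.
W_net = -10475 + 6656 = -3818 J (the counter-clockwise enclosed area).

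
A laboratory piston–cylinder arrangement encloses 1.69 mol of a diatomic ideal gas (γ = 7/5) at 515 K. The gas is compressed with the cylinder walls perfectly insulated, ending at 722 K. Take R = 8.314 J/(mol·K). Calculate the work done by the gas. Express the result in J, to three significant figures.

Adiabatic ⇒ Q = 0, so W_by = −ΔU = nCᵥ(T₁ − T₂).
Cᵥ = 5R/2 = 20.79 J/(mol·K).
W = (1.69)(20.79)(515 − 722) = -7271 J.

W ≈ -7270 J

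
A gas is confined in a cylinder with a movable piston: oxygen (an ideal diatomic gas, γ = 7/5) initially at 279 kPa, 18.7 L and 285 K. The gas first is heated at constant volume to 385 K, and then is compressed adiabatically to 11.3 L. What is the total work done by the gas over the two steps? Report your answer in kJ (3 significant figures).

Step 1 (isochoric): W = 0 (constant volume).
After step 1: P = 376.9 kPa (V unchanged).
Step 2 (adiabatic): W = (P₁V₁ − P₂V₂)/(γ−1) = (7048 − 8621)/0.4 = -3933 J.
W_total = 0 − 3933 = -3933 J.

W_total ≈ -3.93 kJ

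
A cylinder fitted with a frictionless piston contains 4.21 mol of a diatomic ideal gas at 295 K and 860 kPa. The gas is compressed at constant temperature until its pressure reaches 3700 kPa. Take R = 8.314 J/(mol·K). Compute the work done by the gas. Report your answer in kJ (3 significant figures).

Isothermal process: W = nRT ln(V₂/V₁) = nRT ln(P₁/P₂).
W = (4.21)(8.314)(295) × ln(860/3700)
  = 10326 × ln(0.2324) = 10326 × -1.459
W_by_gas = -15067 J.

W ≈ -15.1 kJ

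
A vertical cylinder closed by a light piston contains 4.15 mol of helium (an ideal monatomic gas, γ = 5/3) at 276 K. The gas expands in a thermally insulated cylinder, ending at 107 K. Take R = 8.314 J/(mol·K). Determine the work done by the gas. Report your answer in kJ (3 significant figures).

Adiabatic ⇒ Q = 0, so W_by = −ΔU = nCᵥ(T₁ − T₂).
Cᵥ = 3R/2 = 12.47 J/(mol·K).
W = (4.15)(12.47)(276 − 107) = 8747 J.

W ≈ 8.75 kJ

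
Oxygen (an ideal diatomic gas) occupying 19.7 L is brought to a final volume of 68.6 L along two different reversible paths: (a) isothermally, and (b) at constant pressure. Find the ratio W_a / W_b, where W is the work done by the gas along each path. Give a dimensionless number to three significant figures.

Path (a) isothermal: W = P₁V₁ ln(V₂/V₁) → W_a/(P₁V₁) = 1.248.
Path (b) isobaric: W = P₁(V₂ − V₁) → W_b/(P₁V₁) = 2.482.
W_a / W_b = 1.248 / 2.482 = 0.5026.

W_a / W_b ≈ 0.503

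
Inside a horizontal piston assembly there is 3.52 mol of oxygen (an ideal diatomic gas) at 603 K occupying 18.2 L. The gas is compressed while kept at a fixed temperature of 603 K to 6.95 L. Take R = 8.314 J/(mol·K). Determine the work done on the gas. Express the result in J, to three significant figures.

Isothermal: W = nRT ln(V₂/V₁).
W = (3.52)(8.314)(603) × ln(6.95/18.2)
  = 17647 × -0.9627
W_by_gas = -16988 J; work on gas = −W_by = 16988 J.

W ≈ 17000 J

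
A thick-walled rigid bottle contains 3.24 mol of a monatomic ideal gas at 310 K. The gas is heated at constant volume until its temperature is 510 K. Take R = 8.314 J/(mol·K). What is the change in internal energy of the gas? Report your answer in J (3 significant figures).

Constant volume ⇒ W = 0, so Q = ΔU = nCᵥΔT with Cᵥ = 3R/2 = 12.47 J/(mol·K).
ΔU = (3.24)(12.47)(510 − 310) = 8081 J.

ΔU ≈ 8080 J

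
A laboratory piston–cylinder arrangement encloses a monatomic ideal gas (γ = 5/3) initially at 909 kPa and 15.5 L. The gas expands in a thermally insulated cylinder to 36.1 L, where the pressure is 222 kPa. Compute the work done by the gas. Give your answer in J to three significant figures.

Adiabatic: W = (P₁V₁ − P₂V₂)/(γ − 1) with γ = 5/3.
P₁V₁ = 14090 J, P₂V₂ = 8014 J.
W = (14090 − 8014) / 0.6667 = 9113 J.

W ≈ 9110 J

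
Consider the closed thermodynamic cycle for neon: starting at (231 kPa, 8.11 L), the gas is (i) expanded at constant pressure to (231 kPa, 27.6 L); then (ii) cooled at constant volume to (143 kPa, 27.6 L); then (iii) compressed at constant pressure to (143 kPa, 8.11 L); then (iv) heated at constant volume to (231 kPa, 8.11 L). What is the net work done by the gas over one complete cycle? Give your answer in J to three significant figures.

Constant-volume legs do no work.
W(i) = (231)(27.6 − 8.11) = 4502 J; W(iii) = (143)(8.11 − 27.6) = -2787 J.
W_net = 4502 − 2787 = 1715 J (the clockwise enclosed area).

W_net ≈ 1720 J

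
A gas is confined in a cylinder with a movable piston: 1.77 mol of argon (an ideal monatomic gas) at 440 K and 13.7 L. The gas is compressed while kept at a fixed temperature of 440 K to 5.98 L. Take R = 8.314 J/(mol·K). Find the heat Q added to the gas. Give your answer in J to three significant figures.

Isothermal ⇒ ΔU = 0, so Q = W = nRT ln(V₂/V₁).
Q = (1.77)(8.314)(440) ln(5.98/13.7) = 6475 × -0.829 = -5368 J.

Q ≈ -5370 J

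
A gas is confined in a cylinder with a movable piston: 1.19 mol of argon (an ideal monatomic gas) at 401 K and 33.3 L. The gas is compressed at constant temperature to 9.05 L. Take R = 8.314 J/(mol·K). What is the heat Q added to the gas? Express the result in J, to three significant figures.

Q ≈ -5170 J

Isothermal ⇒ ΔU = 0, so Q = W = nRT ln(V₂/V₁).
Q = (1.19)(8.314)(401) ln(9.05/33.3) = 3967 × -1.303 = -5169 J.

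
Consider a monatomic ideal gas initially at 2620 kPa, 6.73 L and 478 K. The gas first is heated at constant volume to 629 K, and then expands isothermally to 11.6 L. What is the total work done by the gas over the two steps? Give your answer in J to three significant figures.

W_total ≈ 12600 J

Step 1 (isochoric): W = 0 (constant volume).
After step 1: P = 3448 kPa (V unchanged).
Step 2 (isothermal): W = P₁V₁ ln(V₂/V₁) = (23203) ln(11.6/6.73) = 12632 J.
W_total = 0 + 12632 = 12632 J.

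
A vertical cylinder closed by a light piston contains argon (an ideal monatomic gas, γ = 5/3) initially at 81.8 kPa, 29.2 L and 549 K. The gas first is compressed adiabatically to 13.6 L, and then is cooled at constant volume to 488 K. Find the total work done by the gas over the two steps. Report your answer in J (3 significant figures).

W_total ≈ -2380 J

Step 1 (adiabatic): W = (P₁V₁ − P₂V₂)/(γ−1) = (2389 − 3975)/0.667 = -2380 J.
Step 2 (isochoric): W = 0 (constant volume).
W_total = -2380 + 0 = -2380 J.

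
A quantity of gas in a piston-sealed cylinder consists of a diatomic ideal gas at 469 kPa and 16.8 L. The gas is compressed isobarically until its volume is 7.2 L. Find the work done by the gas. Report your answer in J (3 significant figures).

W ≈ -4500 J

Isobaric: W = P ΔV.
W = (469 kPa)(7.2 − 16.8 L) = (469)(-9.6) = -4502 J.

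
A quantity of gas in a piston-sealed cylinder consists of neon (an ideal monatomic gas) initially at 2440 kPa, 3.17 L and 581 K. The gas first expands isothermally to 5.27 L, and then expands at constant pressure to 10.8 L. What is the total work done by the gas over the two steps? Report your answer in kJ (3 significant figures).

W_total ≈ 12.0 kJ

Step 1 (isothermal): W = P₁V₁ ln(V₂/V₁) = (7735) ln(5.27/3.17) = 3932 J.
After step 1: P = 1468 kPa, V = 5.27 L, T = 581 K.
Step 2 (isobaric): W = PΔV = (1468 kPa)(10.8 − 5.27 L) = 8116 J.
W_total = 3932 + 8116 = 12048 J.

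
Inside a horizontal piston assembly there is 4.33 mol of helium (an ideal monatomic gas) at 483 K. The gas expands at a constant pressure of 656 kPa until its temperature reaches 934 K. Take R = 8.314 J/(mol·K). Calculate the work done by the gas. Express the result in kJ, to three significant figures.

Isobaric: W = P ΔV = nR ΔT.
W = (4.33)(8.314)(934 − 483) = 16236 J.

W ≈ 16.2 kJ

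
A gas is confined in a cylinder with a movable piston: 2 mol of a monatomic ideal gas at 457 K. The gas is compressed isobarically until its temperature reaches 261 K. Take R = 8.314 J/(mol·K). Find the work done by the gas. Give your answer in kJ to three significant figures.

Isobaric: W = P ΔV = nR ΔT.
W = (2)(8.314)(261 − 457) = -3259 J.

W ≈ -3.26 kJ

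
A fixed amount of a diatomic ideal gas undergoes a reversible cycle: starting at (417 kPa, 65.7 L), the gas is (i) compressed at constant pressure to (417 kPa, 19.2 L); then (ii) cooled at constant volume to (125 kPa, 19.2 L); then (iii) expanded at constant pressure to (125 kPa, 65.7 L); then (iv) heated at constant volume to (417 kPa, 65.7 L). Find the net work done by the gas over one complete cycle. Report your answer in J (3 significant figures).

Constant-volume legs do no work.
W(i) = (417)(19.2 − 65.7) = -19390 J; W(iii) = (125)(65.7 − 19.2) = 5812 J.
W_net = -19390 + 5812 = -13578 J (the counter-clockwise enclosed area).

W_net ≈ -13600 J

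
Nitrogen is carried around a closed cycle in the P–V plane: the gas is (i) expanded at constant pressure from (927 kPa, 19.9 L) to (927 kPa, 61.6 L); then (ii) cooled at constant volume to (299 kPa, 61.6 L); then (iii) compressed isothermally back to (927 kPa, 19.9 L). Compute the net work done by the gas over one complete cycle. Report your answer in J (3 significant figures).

Leg (i): W = PΔV = (927)(61.6 − 19.9) = 38656 J.
Leg (ii): W = 0.
Leg (iii): W = PᵢVᵢ ln(V_f/Vᵢ) = (18418) ln(19.9/61.6) = -20812 J.
W_net = 38656 − 20812 = 17844 J.

W_net ≈ 17800 J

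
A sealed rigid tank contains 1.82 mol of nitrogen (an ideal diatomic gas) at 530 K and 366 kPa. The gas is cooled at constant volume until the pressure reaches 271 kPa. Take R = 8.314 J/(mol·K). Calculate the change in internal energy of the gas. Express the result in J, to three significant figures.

ΔU ≈ -5200 J

Constant volume ⇒ W = 0, so Q = ΔU = nCᵥΔT with Cᵥ = 5R/2 = 20.79 J/(mol·K).
At constant V, T₂/T₁ = P₂/P₁ ⇒ ΔT = T₁(P₂/P₁ − 1) = 530·(271/366 − 1) = -137.6 K.
ΔU = (1.82)(20.79)(-137.6) = -5204 J.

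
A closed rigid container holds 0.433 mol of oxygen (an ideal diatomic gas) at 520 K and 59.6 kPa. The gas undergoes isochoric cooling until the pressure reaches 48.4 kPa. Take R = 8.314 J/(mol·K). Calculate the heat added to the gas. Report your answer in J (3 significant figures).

Q ≈ -879 J

Constant volume ⇒ W = 0, so Q = ΔU = nCᵥΔT with Cᵥ = 5R/2 = 20.79 J/(mol·K).
At constant V, T₂/T₁ = P₂/P₁ ⇒ ΔT = T₁(P₂/P₁ − 1) = 520·(48.4/59.6 − 1) = -97.72 K.
ΔU = (0.433)(20.79)(-97.72) = -879.5 J.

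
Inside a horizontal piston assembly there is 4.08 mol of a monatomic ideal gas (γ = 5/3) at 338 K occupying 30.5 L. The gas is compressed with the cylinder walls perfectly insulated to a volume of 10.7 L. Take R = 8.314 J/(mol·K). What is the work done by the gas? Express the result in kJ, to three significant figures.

Adiabatic: TV^(γ−1) = const with γ = 5/3.
T₂ = T₁ (V₁/V₂)^(γ−1) = 338 × (30.5/10.7)^0.667 = 338 × 2.01 = 679.5 K.
W_by = nCᵥ(T₁ − T₂) = (4.08)(12.47)(338 − 679.5) = -17376 J.

W ≈ -17.4 kJ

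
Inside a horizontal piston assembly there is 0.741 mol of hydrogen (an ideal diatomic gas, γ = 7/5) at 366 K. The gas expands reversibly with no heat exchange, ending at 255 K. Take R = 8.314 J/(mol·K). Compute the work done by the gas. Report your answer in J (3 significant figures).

Adiabatic ⇒ Q = 0, so W_by = −ΔU = nCᵥ(T₁ − T₂).
Cᵥ = 5R/2 = 20.79 J/(mol·K).
W = (0.741)(20.79)(366 − 255) = 1710 J.

W ≈ 1710 J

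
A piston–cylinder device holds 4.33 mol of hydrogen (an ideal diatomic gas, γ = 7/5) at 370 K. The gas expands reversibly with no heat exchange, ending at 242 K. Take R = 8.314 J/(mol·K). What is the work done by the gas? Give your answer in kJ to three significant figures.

Adiabatic ⇒ Q = 0, so W_by = −ΔU = nCᵥ(T₁ − T₂).
Cᵥ = 5R/2 = 20.79 J/(mol·K).
W = (4.33)(20.79)(370 − 242) = 11520 J.

W ≈ 11.5 kJ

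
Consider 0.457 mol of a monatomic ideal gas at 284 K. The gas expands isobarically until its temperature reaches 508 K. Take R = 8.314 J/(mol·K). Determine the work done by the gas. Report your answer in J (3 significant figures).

W ≈ 851 J

Isobaric: W = P ΔV = nR ΔT.
W = (0.457)(8.314)(508 − 284) = 851.1 J.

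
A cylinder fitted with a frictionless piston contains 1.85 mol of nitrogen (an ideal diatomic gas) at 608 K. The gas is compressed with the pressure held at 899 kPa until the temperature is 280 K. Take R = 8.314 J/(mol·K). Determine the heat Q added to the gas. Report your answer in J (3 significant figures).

Q ≈ -17700 J

Isobaric: W = nRΔT = (1.85)(8.314)(-328) = -5045 J.
ΔU = nCᵥΔT with Cᵥ = 5R/2: ΔU = (1.85)(20.79)(-328) = -12612 J.
Q = ΔU + W = -12612 − 5045 = -17657 J.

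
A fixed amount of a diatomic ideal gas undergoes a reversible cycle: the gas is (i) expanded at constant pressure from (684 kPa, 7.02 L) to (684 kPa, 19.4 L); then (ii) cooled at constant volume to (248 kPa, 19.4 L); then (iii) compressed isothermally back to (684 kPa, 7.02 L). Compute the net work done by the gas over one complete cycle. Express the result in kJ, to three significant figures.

W_net ≈ 3.58 kJ

Leg (i): W = PΔV = (684)(19.4 − 7.02) = 8468 J.
Leg (ii): W = 0.
Leg (iii): W = PᵢVᵢ ln(V_f/Vᵢ) = (4811) ln(7.02/19.4) = -4891 J.
W_net = 8468 − 4891 = 3577 J.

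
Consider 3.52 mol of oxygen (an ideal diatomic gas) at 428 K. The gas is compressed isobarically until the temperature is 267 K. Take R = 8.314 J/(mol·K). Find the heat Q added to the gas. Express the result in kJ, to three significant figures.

Isobaric: W = nRΔT = (3.52)(8.314)(-161) = -4712 J.
ΔU = nCᵥΔT with Cᵥ = 5R/2: ΔU = (3.52)(20.79)(-161) = -11779 J.
Q = ΔU + W = -11779 − 4712 = -16491 J.

Q ≈ -16.5 kJ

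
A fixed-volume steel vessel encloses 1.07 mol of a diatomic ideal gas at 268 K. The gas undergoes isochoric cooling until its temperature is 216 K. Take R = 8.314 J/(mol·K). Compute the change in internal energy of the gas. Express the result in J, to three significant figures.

ΔU ≈ -1160 J

Constant volume ⇒ W = 0, so Q = ΔU = nCᵥΔT with Cᵥ = 5R/2 = 20.79 J/(mol·K).
ΔU = (1.07)(20.79)(216 − 268) = -1156 J.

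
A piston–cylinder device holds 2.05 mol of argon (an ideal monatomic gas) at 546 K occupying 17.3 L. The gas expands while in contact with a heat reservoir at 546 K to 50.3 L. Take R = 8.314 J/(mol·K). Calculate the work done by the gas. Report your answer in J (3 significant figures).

W ≈ 9930 J

Isothermal: W = nRT ln(V₂/V₁).
W = (2.05)(8.314)(546) × ln(50.3/17.3)
  = 9306 × 1.067
W_by_gas = 9932 J.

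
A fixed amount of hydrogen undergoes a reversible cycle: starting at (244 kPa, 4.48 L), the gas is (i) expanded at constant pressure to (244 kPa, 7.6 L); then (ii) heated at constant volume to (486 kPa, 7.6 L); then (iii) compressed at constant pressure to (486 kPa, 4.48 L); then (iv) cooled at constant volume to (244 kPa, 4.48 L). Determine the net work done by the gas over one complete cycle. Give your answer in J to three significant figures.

W_net ≈ -755 J

Constant-volume legs do no work.
W(i) = (244)(7.6 − 4.48) = 761.3 J; W(iii) = (486)(4.48 − 7.6) = -1516 J.
W_net = 761.3 − 1516 = -755 J (the counter-clockwise enclosed area).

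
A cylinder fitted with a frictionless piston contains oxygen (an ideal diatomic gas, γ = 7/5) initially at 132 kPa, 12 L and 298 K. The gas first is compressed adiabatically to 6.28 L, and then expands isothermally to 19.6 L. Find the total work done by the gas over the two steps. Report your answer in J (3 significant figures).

Step 1 (adiabatic): W = (P₁V₁ − P₂V₂)/(γ−1) = (1584 − 2052)/0.4 = -1171 J.
After step 1: P = 326.8 kPa, V = 6.28 L, T = 386.1 K.
Step 2 (isothermal): W = P₁V₁ ln(V₂/V₁) = (2052) ln(19.6/6.28) = 2336 J.
W_total = -1171 + 2336 = 1165 J.

W_total ≈ 1170 J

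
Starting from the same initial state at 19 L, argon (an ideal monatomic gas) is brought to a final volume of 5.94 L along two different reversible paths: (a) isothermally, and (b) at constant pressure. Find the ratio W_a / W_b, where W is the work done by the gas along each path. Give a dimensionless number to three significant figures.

Path (a) isothermal: W = P₁V₁ ln(V₂/V₁) → W_a/(P₁V₁) = -1.163.
Path (b) isobaric: W = P₁(V₂ − V₁) → W_b/(P₁V₁) = -0.6874.
W_a / W_b = -1.163 / -0.6874 = 1.692.

W_a / W_b ≈ 1.69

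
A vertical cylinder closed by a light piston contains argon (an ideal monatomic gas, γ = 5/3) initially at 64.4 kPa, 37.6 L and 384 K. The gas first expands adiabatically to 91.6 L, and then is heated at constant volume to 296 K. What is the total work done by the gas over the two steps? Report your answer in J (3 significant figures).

W_total ≈ 1630 J

Step 1 (adiabatic): W = (P₁V₁ − P₂V₂)/(γ−1) = (2421 − 1337)/0.667 = 1626 J.
Step 2 (isochoric): W = 0 (constant volume).
W_total = 1626 + 0 = 1626 J.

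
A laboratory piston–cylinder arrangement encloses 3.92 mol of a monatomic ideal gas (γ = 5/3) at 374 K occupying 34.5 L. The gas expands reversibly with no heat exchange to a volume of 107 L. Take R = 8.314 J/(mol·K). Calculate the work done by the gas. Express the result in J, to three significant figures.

Adiabatic: TV^(γ−1) = const with γ = 5/3.
T₂ = T₁ (V₁/V₂)^(γ−1) = 374 × (34.5/107)^0.667 = 374 × 0.4702 = 175.9 K.
W_by = nCᵥ(T₁ − T₂) = (3.92)(12.47)(374 − 175.9) = 9686 J.

W ≈ 9690 J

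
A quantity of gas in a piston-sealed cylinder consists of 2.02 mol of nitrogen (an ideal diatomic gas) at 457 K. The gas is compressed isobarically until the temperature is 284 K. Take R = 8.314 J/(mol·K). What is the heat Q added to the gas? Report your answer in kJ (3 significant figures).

Q ≈ -10.2 kJ

Isobaric: W = nRΔT = (2.02)(8.314)(-173) = -2905 J.
ΔU = nCᵥΔT with Cᵥ = 5R/2: ΔU = (2.02)(20.79)(-173) = -7264 J.
Q = ΔU + W = -7264 − 2905 = -10169 J.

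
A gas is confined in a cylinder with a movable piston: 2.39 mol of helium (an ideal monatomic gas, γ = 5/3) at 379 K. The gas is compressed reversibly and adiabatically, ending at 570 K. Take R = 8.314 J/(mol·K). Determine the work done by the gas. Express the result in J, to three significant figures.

Adiabatic ⇒ Q = 0, so W_by = −ΔU = nCᵥ(T₁ − T₂).
Cᵥ = 3R/2 = 12.47 J/(mol·K).
W = (2.39)(12.47)(379 − 570) = -5693 J.

W ≈ -5690 J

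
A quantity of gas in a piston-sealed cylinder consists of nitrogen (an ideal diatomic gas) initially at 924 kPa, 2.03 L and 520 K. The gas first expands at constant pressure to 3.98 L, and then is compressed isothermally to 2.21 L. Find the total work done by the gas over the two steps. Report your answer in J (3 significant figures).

W_total ≈ -362 J

Step 1 (isobaric): W = PΔV = (924 kPa)(3.98 − 2.03 L) = 1802 J.
After step 1: P = 924 kPa, V = 3.98 L, T = 1020 K.
Step 2 (isothermal): W = P₁V₁ ln(V₂/V₁) = (3678) ln(2.21/3.98) = -2163 J.
W_total = 1802 − 2163 = -361.6 J.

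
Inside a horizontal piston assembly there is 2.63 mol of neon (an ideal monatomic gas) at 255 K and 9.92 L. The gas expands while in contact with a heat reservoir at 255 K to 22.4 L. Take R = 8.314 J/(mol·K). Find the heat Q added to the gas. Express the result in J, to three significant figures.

Q ≈ 4540 J

Isothermal ⇒ ΔU = 0, so Q = W = nRT ln(V₂/V₁).
Q = (2.63)(8.314)(255) ln(22.4/9.92) = 5576 × 0.8145 = 4542 J.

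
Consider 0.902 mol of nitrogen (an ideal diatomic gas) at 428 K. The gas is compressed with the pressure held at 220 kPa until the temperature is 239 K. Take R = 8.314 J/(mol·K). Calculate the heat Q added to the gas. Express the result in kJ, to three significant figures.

Isobaric: W = nRΔT = (0.902)(8.314)(-189) = -1417 J.
ΔU = nCᵥΔT with Cᵥ = 5R/2: ΔU = (0.902)(20.79)(-189) = -3543 J.
Q = ΔU + W = -3543 − 1417 = -4961 J.

Q ≈ -4.96 kJ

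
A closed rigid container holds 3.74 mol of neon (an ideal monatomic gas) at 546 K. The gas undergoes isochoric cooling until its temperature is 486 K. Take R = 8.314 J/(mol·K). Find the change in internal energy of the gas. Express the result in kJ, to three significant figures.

Constant volume ⇒ W = 0, so Q = ΔU = nCᵥΔT with Cᵥ = 3R/2 = 12.47 J/(mol·K).
ΔU = (3.74)(12.47)(486 − 546) = -2798 J.

ΔU ≈ -2.80 kJ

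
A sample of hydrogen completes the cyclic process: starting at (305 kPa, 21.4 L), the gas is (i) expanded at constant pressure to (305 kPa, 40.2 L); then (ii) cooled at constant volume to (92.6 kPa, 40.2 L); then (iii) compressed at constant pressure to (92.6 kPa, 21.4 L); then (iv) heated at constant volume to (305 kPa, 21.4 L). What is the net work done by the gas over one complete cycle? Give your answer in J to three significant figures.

Constant-volume legs do no work.
W(i) = (305)(40.2 − 21.4) = 5734 J; W(iii) = (92.6)(21.4 − 40.2) = -1741 J.
W_net = 5734 − 1741 = 3993 J (the clockwise enclosed area).

W_net ≈ 3990 J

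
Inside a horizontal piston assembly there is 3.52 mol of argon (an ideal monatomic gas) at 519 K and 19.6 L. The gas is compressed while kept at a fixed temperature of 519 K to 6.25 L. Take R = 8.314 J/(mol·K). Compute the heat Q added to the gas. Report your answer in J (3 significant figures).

Q ≈ -17400 J

Isothermal ⇒ ΔU = 0, so Q = W = nRT ln(V₂/V₁).
Q = (3.52)(8.314)(519) ln(6.25/19.6) = 15189 × -1.143 = -17360 J.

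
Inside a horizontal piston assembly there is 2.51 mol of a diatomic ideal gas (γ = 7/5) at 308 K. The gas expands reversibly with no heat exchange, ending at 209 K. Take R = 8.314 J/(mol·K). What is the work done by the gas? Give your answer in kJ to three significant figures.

W ≈ 5.16 kJ

Adiabatic ⇒ Q = 0, so W_by = −ΔU = nCᵥ(T₁ − T₂).
Cᵥ = 5R/2 = 20.79 J/(mol·K).
W = (2.51)(20.79)(308 − 209) = 5165 J.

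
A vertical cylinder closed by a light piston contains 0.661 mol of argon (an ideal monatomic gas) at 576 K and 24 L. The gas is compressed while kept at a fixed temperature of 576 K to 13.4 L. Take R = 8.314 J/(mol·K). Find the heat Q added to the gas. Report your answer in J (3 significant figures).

Q ≈ -1840 J

Isothermal ⇒ ΔU = 0, so Q = W = nRT ln(V₂/V₁).
Q = (0.661)(8.314)(576) ln(13.4/24) = 3165 × -0.5828 = -1845 J.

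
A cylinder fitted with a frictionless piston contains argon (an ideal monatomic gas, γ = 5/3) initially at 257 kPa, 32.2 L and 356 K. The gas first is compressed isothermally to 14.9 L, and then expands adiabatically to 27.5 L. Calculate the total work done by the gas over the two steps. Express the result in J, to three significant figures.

W_total ≈ -2210 J

Step 1 (isothermal): W = P₁V₁ ln(V₂/V₁) = (8275) ln(14.9/32.2) = -6377 J.
After step 1: P = 555.4 kPa, V = 14.9 L, T = 356 K.
Step 2 (adiabatic): W = (P₁V₁ − P₂V₂)/(γ−1) = (8275 − 5500)/0.667 = 4163 J.
W_total = -6377 + 4163 = -2214 J.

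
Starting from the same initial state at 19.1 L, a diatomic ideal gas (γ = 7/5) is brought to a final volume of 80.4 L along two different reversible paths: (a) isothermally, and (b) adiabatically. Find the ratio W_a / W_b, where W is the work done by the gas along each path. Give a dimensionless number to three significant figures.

W_a / W_b ≈ 1.31

Path (a) isothermal: W = P₁V₁ ln(V₂/V₁) → W_a/(P₁V₁) = 1.437.
Path (b) adiabatic: W = P₁V₁(1 − (V₁/V₂)^(γ−1))/(γ−1) → W_b/(P₁V₁) = 1.093.
W_a / W_b = 1.437 / 1.093 = 1.315.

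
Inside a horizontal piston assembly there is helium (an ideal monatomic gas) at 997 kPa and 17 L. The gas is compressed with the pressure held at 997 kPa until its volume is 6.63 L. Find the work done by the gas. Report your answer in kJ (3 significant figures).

Isobaric: W = P ΔV.
W = (997 kPa)(6.63 − 17 L) = (997)(-10.37) = -10339 J.

W ≈ -10.3 kJ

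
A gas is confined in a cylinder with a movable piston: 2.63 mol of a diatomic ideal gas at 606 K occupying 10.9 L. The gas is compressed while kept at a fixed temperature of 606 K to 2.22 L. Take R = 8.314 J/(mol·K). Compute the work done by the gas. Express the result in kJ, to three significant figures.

Isothermal: W = nRT ln(V₂/V₁).
W = (2.63)(8.314)(606) × ln(2.22/10.9)
  = 13251 × -1.591
W_by_gas = -21085 J.

W ≈ -21.1 kJ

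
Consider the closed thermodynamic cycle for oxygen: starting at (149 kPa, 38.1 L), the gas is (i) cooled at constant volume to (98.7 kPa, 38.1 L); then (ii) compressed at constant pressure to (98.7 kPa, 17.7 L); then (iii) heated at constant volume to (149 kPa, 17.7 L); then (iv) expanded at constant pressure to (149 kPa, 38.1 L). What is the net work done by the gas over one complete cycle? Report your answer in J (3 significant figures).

W_net ≈ 1030 J

Constant-volume legs do no work.
W(ii) = (98.7)(17.7 − 38.1) = -2013 J; W(iv) = (149)(38.1 − 17.7) = 3040 J.
W_net = -2013 + 3040 = 1026 J (the clockwise enclosed area).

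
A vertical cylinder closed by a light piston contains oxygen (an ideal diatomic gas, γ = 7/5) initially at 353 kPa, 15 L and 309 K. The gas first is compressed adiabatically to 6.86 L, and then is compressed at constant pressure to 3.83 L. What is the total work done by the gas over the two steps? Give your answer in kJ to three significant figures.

Step 1 (adiabatic): W = (P₁V₁ − P₂V₂)/(γ−1) = (5295 − 7241)/0.4 = -4864 J.
After step 1: P = 1055 kPa, V = 6.86 L, T = 422.5 K.
Step 2 (isobaric): W = PΔV = (1055 kPa)(3.83 − 6.86 L) = -3198 J.
W_total = -4864 − 3198 = -8062 J.

W_total ≈ -8.06 kJ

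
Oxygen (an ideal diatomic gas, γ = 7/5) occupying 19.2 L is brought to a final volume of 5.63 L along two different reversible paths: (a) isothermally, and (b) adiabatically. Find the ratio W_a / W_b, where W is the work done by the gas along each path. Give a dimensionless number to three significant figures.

Path (a) isothermal: W = P₁V₁ ln(V₂/V₁) → W_a/(P₁V₁) = -1.227.
Path (b) adiabatic: W = P₁V₁(1 − (V₁/V₂)^(γ−1))/(γ−1) → W_b/(P₁V₁) = -1.584.
W_a / W_b = -1.227 / -1.584 = 0.7746.

W_a / W_b ≈ 0.775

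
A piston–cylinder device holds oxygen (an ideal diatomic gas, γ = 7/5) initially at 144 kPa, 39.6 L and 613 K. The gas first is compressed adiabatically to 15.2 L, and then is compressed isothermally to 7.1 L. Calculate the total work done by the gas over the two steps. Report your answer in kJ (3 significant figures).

W_total ≈ -13.0 kJ

Step 1 (adiabatic): W = (P₁V₁ − P₂V₂)/(γ−1) = (5702 − 8364)/0.4 = -6653 J.
After step 1: P = 550.2 kPa, V = 15.2 L, T = 899.1 K.
Step 2 (isothermal): W = P₁V₁ ln(V₂/V₁) = (8364) ln(7.1/15.2) = -6366 J.
W_total = -6653 − 6366 = -13020 J.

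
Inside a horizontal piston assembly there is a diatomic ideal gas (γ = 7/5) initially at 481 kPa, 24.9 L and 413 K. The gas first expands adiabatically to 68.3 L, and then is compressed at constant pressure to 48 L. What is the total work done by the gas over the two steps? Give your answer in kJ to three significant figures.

W_total ≈ 7.57 kJ

Step 1 (adiabatic): W = (P₁V₁ − P₂V₂)/(γ−1) = (11977 − 7999)/0.4 = 9944 J.
After step 1: P = 117.1 kPa, V = 68.3 L, T = 275.8 K.
Step 2 (isobaric): W = PΔV = (117.1 kPa)(48 − 68.3 L) = -2378 J.
W_total = 9944 − 2378 = 7566 J.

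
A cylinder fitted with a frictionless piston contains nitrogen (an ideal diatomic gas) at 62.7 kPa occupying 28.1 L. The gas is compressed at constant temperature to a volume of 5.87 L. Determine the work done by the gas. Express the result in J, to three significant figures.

W ≈ -2760 J

Isothermal: W = nRT ln(V₂/V₁) = P₁V₁ ln(V₂/V₁).
P₁V₁ = (62.7 kPa)(28.1 L) = 1762 J.
W = 1762 × ln(5.87/28.1) = 1762 × -1.566
W_by_gas = -2759 J.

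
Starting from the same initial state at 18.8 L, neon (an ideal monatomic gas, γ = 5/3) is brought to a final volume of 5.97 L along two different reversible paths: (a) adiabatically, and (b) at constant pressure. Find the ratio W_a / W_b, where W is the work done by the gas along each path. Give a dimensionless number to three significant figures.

Path (a) adiabatic: W = P₁V₁(1 − (V₁/V₂)^(γ−1))/(γ−1) → W_a/(P₁V₁) = -1.723.
Path (b) isobaric: W = P₁(V₂ − V₁) → W_b/(P₁V₁) = -0.6824.
W_a / W_b = -1.723 / -0.6824 = 2.524.

W_a / W_b ≈ 2.52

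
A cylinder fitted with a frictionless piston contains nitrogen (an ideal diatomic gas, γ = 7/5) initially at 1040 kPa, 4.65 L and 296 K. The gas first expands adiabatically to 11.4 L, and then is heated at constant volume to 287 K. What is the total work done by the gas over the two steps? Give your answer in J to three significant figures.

W_total ≈ 3640 J

Step 1 (adiabatic): W = (P₁V₁ − P₂V₂)/(γ−1) = (4836 − 3378)/0.4 = 3644 J.
Step 2 (isochoric): W = 0 (constant volume).
W_total = 3644 + 0 = 3644 J.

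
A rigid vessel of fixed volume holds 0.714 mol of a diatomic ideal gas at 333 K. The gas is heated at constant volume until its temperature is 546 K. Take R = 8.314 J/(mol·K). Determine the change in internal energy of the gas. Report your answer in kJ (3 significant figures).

Constant volume ⇒ W = 0, so Q = ΔU = nCᵥΔT with Cᵥ = 5R/2 = 20.79 J/(mol·K).
ΔU = (0.714)(20.79)(546 − 333) = 3161 J.

ΔU ≈ 3.16 kJ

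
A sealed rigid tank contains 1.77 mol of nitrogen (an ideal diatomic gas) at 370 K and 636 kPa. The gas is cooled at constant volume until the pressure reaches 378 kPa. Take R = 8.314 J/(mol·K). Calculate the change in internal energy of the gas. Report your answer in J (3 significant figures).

ΔU ≈ -5520 J

Constant volume ⇒ W = 0, so Q = ΔU = nCᵥΔT with Cᵥ = 5R/2 = 20.79 J/(mol·K).
At constant V, T₂/T₁ = P₂/P₁ ⇒ ΔT = T₁(P₂/P₁ − 1) = 370·(378/636 − 1) = -150.1 K.
ΔU = (1.77)(20.79)(-150.1) = -5522 J.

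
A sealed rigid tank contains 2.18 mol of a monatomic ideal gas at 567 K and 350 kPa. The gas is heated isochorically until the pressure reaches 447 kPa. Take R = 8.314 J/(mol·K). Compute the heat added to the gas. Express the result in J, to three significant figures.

Q ≈ 4270 J

Constant volume ⇒ W = 0, so Q = ΔU = nCᵥΔT with Cᵥ = 3R/2 = 12.47 J/(mol·K).
At constant V, T₂/T₁ = P₂/P₁ ⇒ ΔT = T₁(P₂/P₁ − 1) = 567·(447/350 − 1) = 157.1 K.
ΔU = (2.18)(12.47)(157.1) = 4272 J.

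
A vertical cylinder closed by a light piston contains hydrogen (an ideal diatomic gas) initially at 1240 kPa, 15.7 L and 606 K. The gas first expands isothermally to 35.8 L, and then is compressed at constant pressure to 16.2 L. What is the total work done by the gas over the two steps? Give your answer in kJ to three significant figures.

W_total ≈ 5.39 kJ

Step 1 (isothermal): W = P₁V₁ ln(V₂/V₁) = (19468) ln(35.8/15.7) = 16047 J.
After step 1: P = 543.8 kPa, V = 35.8 L, T = 606 K.
Step 2 (isobaric): W = PΔV = (543.8 kPa)(16.2 − 35.8 L) = -10658 J.
W_total = 16047 − 10658 = 5389 J.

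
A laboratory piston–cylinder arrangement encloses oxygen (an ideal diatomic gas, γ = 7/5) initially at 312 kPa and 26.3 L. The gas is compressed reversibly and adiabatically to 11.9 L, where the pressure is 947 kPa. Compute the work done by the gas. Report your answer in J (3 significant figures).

Adiabatic: W = (P₁V₁ − P₂V₂)/(γ − 1) with γ = 7/5.
P₁V₁ = 8206 J, P₂V₂ = 11269 J.
W = (8206 − 11269) / 0.4 = -7659 J.

W ≈ -7660 J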